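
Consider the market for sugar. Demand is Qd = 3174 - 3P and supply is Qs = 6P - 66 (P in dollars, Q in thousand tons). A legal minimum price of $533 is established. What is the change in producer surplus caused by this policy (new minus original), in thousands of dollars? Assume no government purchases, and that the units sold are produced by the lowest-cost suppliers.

Setting quantity demanded equal to quantity supplied, 3174 - 3P = 6P - 66, gives P* = 360 and Q* = 2094.
Since 533 > 360, the floor is binding.
At P = 533: Qd = 3174 - 3·533 = 1575 and Qs = 6·533 - 66 = 3132.
Producer surplus without the control is ½ · (360 - 11) · 2094 = 365403.
With the floor, 1575 units are sold at 533. The supply price at Q = 1575 is 273.5, so PS = ½ · [(533 - 11) + (533 - 273.5)] · 1575 = 615431.25.
Change in producer surplus = 615431.25 - 365403 = 250028.25.

250028.25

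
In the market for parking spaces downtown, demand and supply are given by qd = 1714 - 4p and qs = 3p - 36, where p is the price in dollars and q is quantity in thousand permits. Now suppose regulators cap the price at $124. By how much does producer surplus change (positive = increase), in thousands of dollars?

-66150

Without the control the market clears where 1714 - 4p = 3p - 36, i.e. p* = 250 and q* = 714.
Because the ceiling (124) lies below the market-clearing price, it is binding.
At p = 124: qd = 1714 - 4·124 = 1218 and qs = 3·124 - 36 = 336.
Producer surplus without the control is ½ · (250 - 12) · 714 = 84966.
With the ceiling, producers sell 336 units at 124, so PS = ½ · (124 - 12) · 336 = 18816.
Change in producer surplus = 18816 - 84966 = -66150.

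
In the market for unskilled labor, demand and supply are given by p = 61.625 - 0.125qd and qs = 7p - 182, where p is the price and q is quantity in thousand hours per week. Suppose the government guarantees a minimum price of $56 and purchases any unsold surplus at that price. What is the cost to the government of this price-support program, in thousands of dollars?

9240

Rearranging demand gives qd = 493 - 8p. Without the control the market clears where 493 - 8p = 7p - 182, i.e. p* = 45 and q* = 133.
Because the floor (56) lies above the market-clearing price, it is binding.
At p = 56: qd = 493 - 8·56 = 45 and qs = 7·56 - 182 = 210.
Surplus = qs - qd = 165.
Government expenditure = surplus × support price = 165 × 56 = 9240.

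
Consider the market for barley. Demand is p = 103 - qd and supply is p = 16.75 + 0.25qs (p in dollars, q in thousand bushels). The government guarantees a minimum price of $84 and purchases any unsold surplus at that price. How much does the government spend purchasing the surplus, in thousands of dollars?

21000

Rearranging demand gives qd = 103 - p; rearranging supply gives qs = 4p - 67. In a free market, 103 - p = 4p - 67 gives the equilibrium p* = 34, q* = 69.
Because the floor (84) lies above the market-clearing price, it is binding.
At p = 84: qd = 103 - 84 = 19 and qs = 4·84 - 67 = 269.
Surplus = qs - qd = 250.
Government expenditure = surplus × support price = 250 × 84 = 21000.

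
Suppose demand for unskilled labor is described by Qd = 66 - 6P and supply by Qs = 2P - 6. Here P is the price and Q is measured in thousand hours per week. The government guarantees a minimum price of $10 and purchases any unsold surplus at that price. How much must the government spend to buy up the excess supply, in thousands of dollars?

In a free market, 66 - 6P = 2P - 6 gives the equilibrium P* = 9, Q* = 12.
Because the floor (10) lies above the market-clearing price, it is binding.
At P = 10: Qd = 66 - 6·10 = 6 and Qs = 2·10 - 6 = 14.
Surplus = Qs - Qd = 8.
Government expenditure = surplus × support price = 8 × 10 = 80.

80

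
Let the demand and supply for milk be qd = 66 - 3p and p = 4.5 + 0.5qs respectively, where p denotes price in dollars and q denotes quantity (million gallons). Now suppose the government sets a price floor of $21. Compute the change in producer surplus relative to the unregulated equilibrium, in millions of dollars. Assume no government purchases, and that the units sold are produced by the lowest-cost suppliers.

-63

Rearranging supply gives qs = 2p - 9. In a free market, 66 - 3p = 2p - 9 gives the equilibrium p* = 15, q* = 21.
Because the floor (21) lies above the market-clearing price, it is binding.
At p = 21: qd = 66 - 3·21 = 3 and qs = 2·21 - 9 = 33.
Producer surplus without the control is ½ · (15 - 4.5) · 21 = 110.25.
With the floor, 3 units are sold at 21. The supply price at q = 3 is 6, so PS = ½ · [(21 - 4.5) + (21 - 6)] · 3 = 47.25.
Change in producer surplus = 47.25 - 110.25 = -63.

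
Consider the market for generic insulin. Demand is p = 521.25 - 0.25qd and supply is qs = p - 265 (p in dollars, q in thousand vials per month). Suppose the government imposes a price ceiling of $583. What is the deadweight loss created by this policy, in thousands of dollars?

0

Rearranging demand gives qd = 2085 - 4p. Equilibrium: 2085 - 4p = p - 265, so 2350 = 5p and p* = 470, q* = 205.
Since 583 is above p* = 470, the ceiling does not bind and the free-market outcome prevails.
Since the control does not bind, no trades are prevented and deadweight loss is zero.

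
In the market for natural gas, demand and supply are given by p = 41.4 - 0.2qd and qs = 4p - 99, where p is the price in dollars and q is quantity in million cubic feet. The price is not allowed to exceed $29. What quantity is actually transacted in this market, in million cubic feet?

17

Rearranging demand gives qd = 207 - 5p. Equilibrium: 207 - 5p = 4p - 99, so 306 = 9p and p* = 34, q* = 37.
Because the ceiling (29) lies below the market-clearing price, it is binding.
At p = 29: qd = 207 - 5·29 = 62 and qs = 4·29 - 99 = 17.
The quantity actually transacted is the short side, supply: 17.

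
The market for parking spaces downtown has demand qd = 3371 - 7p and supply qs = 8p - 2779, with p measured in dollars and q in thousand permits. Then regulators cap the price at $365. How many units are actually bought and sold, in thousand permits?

141

Without the control the market clears where 3371 - 7p = 8p - 2779, i.e. p* = 410 and q* = 501.
Because the ceiling (365) lies below the market-clearing price, it is binding.
At p = 365: qd = 3371 - 7·365 = 816 and qs = 8·365 - 2779 = 141.
The quantity actually transacted is the short side, supply: 141.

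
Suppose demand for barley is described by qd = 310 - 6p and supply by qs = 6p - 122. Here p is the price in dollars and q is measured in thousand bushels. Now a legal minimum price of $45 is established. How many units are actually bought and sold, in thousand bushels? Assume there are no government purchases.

40

Equilibrium: 310 - 6p = 6p - 122, so 432 = 12p and p* = 36, q* = 94.
Because the floor (45) lies above the market-clearing price, it is binding.
At p = 45: qd = 310 - 6·45 = 40 and qs = 6·45 - 122 = 148.
The quantity actually transacted is the short side, demand: 40.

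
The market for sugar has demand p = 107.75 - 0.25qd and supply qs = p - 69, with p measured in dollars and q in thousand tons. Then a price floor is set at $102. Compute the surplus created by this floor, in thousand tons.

Rearranging demand gives qd = 431 - 4p. In a free market, 431 - 4p = p - 69 gives the equilibrium p* = 100, q* = 31.
The floor of 102 is above the equilibrium price 100, so it binds.
At p = 102: qd = 431 - 4·102 = 23 and qs = 102 - 69 = 33.
Surplus = qs - qd = 33 - 23 = 10.

10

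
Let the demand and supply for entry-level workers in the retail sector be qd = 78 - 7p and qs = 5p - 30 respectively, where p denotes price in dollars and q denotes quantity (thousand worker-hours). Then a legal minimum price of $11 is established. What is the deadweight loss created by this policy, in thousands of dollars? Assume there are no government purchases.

In a free market, 78 - 7p = 5p - 30 gives the equilibrium p* = 9, q* = 15.
Since 11 > 9, the floor is binding.
At p = 11: qd = 78 - 7·11 = 1 and qs = 5·11 - 30 = 25.
Quantity traded falls to 1. At q = 1 the demand price is (78 - 1)/7 = 11 and the supply price is (30 + 1)/5 = 6.2.
Deadweight loss = ½ · (11 - 6.2) · (15 - 1) = ½ · 4.8 · 14 = 33.6.

33.6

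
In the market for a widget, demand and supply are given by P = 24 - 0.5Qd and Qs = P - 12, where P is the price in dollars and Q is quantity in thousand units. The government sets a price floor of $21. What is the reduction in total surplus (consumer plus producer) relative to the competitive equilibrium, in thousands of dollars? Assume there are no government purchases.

Rearranging demand gives Qd = 48 - 2P. In a free market, 48 - 2P = P - 12 gives the equilibrium P* = 20, Q* = 8.
The floor of 21 is above the equilibrium price 20, so it binds.
At P = 21: Qd = 48 - 2·21 = 6 and Qs = 21 - 12 = 9.
Quantity traded falls to 6. At Q = 6 the demand price is (48 - 6)/2 = 21 and the supply price is 12 + 6 = 18.
Deadweight loss = ½ · (21 - 18) · (8 - 6) = ½ · 3 · 2 = 3.

3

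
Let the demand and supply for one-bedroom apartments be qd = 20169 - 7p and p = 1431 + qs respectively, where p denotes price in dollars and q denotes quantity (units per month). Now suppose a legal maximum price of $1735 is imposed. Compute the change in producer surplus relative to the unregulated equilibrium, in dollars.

-758972.5

Rearranging supply gives qs = p - 1431. Setting quantity demanded equal to quantity supplied, 20169 - 7p = p - 1431, gives p* = 2700 and q* = 1269.
Because the ceiling (1735) lies below the market-clearing price, it is binding.
At p = 1735: qd = 20169 - 7·1735 = 8024 and qs = 1735 - 1431 = 304.
Producer surplus without the control is ½ · (2700 - 1431) · 1269 = 805180.5.
With the ceiling, producers sell 304 units at 1735, so PS = ½ · (1735 - 1431) · 304 = 46208.
Change in producer surplus = 46208 - 805180.5 = -758972.5.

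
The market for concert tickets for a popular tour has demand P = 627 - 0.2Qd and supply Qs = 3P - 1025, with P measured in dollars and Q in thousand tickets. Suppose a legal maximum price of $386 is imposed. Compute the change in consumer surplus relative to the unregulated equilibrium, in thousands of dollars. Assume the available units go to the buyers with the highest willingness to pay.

1661.6

Rearranging demand gives Qd = 3135 - 5P. In a free market, 3135 - 5P = 3P - 1025 gives the equilibrium P* = 520, Q* = 535.
Because the ceiling (386) lies below the market-clearing price, it is binding.
At P = 386: Qd = 3135 - 5·386 = 1205 and Qs = 3·386 - 1025 = 133.
Consumer surplus without the control is ½ · (627 - 520) · 535 = 28622.5.
With the ceiling, 133 units are sold at 386 (assume they go to the highest-value buyers). The demand price at Q = 133 is 600.4, so CS = ½ · [(627 - 386) + (600.4 - 386)] · 133 = 30284.1.
Change in consumer surplus = 30284.1 - 28622.5 = 1661.6.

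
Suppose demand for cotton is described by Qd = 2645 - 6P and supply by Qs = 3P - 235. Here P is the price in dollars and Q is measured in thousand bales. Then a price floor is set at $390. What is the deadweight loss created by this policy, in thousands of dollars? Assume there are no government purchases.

Setting quantity demanded equal to quantity supplied, 2645 - 6P = 3P - 235, gives P* = 320 and Q* = 725.
Because the floor (390) lies above the market-clearing price, it is binding.
At P = 390: Qd = 2645 - 6·390 = 305 and Qs = 3·390 - 235 = 935.
Quantity traded falls to 305. At Q = 305 the demand price is (2645 - 305)/6 = 390 and the supply price is (235 + 305)/3 = 180.
Deadweight loss = ½ · (390 - 180) · (725 - 305) = ½ · 210 · 420 = 44100.

44100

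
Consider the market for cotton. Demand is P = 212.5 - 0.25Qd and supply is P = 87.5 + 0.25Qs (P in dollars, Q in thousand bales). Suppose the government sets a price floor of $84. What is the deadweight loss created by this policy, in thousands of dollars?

0

Rearranging demand gives Qd = 850 - 4P; rearranging supply gives Qs = 4P - 350. Without the control the market clears where 850 - 4P = 4P - 350, i.e. P* = 150 and Q* = 250.
The floor of 84 is below the equilibrium price 150, so it is not binding; the market clears at P* = 150, Q* = 250.
Since the control does not bind, no trades are prevented and deadweight loss is zero.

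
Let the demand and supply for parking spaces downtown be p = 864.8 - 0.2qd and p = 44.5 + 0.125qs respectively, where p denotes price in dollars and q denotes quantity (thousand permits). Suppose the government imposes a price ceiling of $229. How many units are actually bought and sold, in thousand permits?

1476

Rearranging demand gives qd = 4324 - 5p; rearranging supply gives qs = 8p - 356. Setting quantity demanded equal to quantity supplied, 4324 - 5p = 8p - 356, gives p* = 360 and q* = 2524.
The ceiling of 229 is below the equilibrium price 360, so it binds.
At p = 229: qd = 4324 - 5·229 = 3179 and qs = 8·229 - 356 = 1476.
The quantity actually transacted is the short side, supply: 1476.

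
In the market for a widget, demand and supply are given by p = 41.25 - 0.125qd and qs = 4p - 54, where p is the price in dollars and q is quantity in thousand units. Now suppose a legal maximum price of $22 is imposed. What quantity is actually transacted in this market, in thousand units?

34

Rearranging demand gives qd = 330 - 8p. Without the control the market clears where 330 - 8p = 4p - 54, i.e. p* = 32 and q* = 74.
Since 22 < 32, the ceiling is binding.
At p = 22: qd = 330 - 8·22 = 154 and qs = 4·22 - 54 = 34.
The quantity actually transacted is the short side, supply: 34.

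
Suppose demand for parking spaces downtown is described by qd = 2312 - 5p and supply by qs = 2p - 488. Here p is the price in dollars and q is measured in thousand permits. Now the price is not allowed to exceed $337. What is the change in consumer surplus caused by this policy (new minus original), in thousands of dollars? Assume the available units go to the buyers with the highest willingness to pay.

In a free market, 2312 - 5p = 2p - 488 gives the equilibrium p* = 400, q* = 312.
The ceiling of 337 is below the equilibrium price 400, so it binds.
At p = 337: qd = 2312 - 5·337 = 627 and qs = 2·337 - 488 = 186.
Consumer surplus without the control is ½ · (462.4 - 400) · 312 = 9734.4.
With the ceiling, 186 units are sold at 337 (assume they go to the highest-value buyers). The demand price at q = 186 is 425.2, so CS = ½ · [(462.4 - 337) + (425.2 - 337)] · 186 = 19864.8.
Change in consumer surplus = 19864.8 - 9734.4 = 10130.4.

10130.4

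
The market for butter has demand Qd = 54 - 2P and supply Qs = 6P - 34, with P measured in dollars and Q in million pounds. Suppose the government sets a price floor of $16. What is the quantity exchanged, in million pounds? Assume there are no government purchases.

Setting quantity demanded equal to quantity supplied, 54 - 2P = 6P - 34, gives P* = 11 and Q* = 32.
The floor of 16 is above the equilibrium price 11, so it binds.
At P = 16: Qd = 54 - 2·16 = 22 and Qs = 6·16 - 34 = 62.
The quantity actually transacted is the short side, demand: 22.

22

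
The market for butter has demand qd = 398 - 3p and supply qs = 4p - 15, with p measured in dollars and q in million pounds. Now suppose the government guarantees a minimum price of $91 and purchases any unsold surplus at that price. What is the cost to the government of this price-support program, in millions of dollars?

Without the control the market clears where 398 - 3p = 4p - 15, i.e. p* = 59 and q* = 221.
Because the floor (91) lies above the market-clearing price, it is binding.
At p = 91: qd = 398 - 3·91 = 125 and qs = 4·91 - 15 = 349.
Surplus = qs - qd = 224.
Government expenditure = surplus × support price = 224 × 91 = 20384.

20384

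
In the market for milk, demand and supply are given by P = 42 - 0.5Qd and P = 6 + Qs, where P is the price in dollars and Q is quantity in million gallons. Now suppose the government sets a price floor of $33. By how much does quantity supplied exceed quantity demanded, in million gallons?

9

Rearranging demand gives Qd = 84 - 2P; rearranging supply gives Qs = P - 6. In a free market, 84 - 2P = P - 6 gives the equilibrium P* = 30, Q* = 24.
Because the floor (33) lies above the market-clearing price, it is binding.
At P = 33: Qd = 84 - 2·33 = 18 and Qs = 33 - 6 = 27.
Surplus = Qs - Qd = 27 - 18 = 9.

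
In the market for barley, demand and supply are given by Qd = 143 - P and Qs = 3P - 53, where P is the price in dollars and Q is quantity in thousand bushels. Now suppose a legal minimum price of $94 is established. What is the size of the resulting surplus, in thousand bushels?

180

Equilibrium: 143 - P = 3P - 53, so 196 = 4P and P* = 49, Q* = 94.
The floor of 94 is above the equilibrium price 49, so it binds.
At P = 94: Qd = 143 - 94 = 49 and Qs = 3·94 - 53 = 229.
Surplus = Qs - Qd = 229 - 49 = 180.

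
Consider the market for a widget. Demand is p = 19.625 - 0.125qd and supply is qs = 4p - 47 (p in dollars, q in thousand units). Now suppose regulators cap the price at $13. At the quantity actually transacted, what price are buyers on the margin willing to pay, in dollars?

19

Rearranging demand gives qd = 157 - 8p. Setting quantity demanded equal to quantity supplied, 157 - 8p = 4p - 47, gives p* = 17 and q* = 21.
Since 13 < 17, the ceiling is binding.
At p = 13: qd = 157 - 8·13 = 53 and qs = 4·13 - 47 = 5.
Only 5 units reach the market. On the demand curve, the marginal buyer's willingness to pay at q = 5 is (157 - 5)/8 = 19.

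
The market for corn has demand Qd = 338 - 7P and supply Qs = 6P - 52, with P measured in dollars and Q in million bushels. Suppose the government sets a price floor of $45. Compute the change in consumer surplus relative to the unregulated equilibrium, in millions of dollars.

-1132.5

Setting quantity demanded equal to quantity supplied, 338 - 7P = 6P - 52, gives P* = 30 and Q* = 128.
Since 45 > 30, the floor is binding.
At P = 45: Qd = 338 - 7·45 = 23 and Qs = 6·45 - 52 = 218.
Consumer surplus without the control is ½ · (338/7 - 30) · 128 = 8192/7.
With the floor, consumers buy 23 units at 45, so CS = ½ · (338/7 - 45) · 23 = 529/14.
Change in consumer surplus = 529/14 - 8192/7 = -1132.5.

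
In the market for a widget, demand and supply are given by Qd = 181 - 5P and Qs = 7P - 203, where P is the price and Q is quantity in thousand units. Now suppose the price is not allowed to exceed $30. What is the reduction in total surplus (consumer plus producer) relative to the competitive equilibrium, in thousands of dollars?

In a free market, 181 - 5P = 7P - 203 gives the equilibrium P* = 32, Q* = 21.
Because the ceiling (30) lies below the market-clearing price, it is binding.
At P = 30: Qd = 181 - 5·30 = 31 and Qs = 7·30 - 203 = 7.
Quantity traded falls to 7. At Q = 7 the demand price is (181 - 7)/5 = 34.8 and the supply price is (203 + 7)/7 = 30.
Deadweight loss = ½ · (34.8 - 30) · (21 - 7) = ½ · 4.8 · 14 = 33.6.

33.6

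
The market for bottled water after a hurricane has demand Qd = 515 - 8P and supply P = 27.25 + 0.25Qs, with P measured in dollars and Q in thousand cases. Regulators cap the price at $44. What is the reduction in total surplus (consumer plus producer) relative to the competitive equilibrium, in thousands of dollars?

192

Rearranging supply gives Qs = 4P - 109. Without the control the market clears where 515 - 8P = 4P - 109, i.e. P* = 52 and Q* = 99.
The ceiling of 44 is below the equilibrium price 52, so it binds.
At P = 44: Qd = 515 - 8·44 = 163 and Qs = 4·44 - 109 = 67.
Quantity traded falls to 67. At Q = 67 the demand price is (515 - 67)/8 = 56 and the supply price is (109 + 67)/4 = 44.
Deadweight loss = ½ · (56 - 44) · (99 - 67) = ½ · 12 · 32 = 192.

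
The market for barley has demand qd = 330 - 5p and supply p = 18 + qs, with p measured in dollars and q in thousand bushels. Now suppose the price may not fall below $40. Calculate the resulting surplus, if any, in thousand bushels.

Rearranging supply gives qs = p - 18. Setting quantity demanded equal to quantity supplied, 330 - 5p = p - 18, gives p* = 58 and q* = 40.
Since 40 is below p* = 58, the floor does not bind and the free-market outcome prevails.
Since the control does not bind, there is no surplus.

0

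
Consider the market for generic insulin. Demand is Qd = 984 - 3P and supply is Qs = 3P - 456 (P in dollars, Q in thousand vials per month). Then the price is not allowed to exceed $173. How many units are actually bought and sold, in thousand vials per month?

63

In a free market, 984 - 3P = 3P - 456 gives the equilibrium P* = 240, Q* = 264.
Because the ceiling (173) lies below the market-clearing price, it is binding.
At P = 173: Qd = 984 - 3·173 = 465 and Qs = 3·173 - 456 = 63.
The quantity actually transacted is the short side, supply: 63.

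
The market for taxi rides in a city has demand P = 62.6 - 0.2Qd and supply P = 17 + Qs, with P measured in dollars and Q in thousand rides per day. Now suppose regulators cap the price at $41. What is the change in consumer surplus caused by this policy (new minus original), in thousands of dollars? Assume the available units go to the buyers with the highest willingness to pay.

316.4

Rearranging demand gives Qd = 313 - 5P; rearranging supply gives Qs = P - 17. Equilibrium: 313 - 5P = P - 17, so 330 = 6P and P* = 55, Q* = 38.
Because the ceiling (41) lies below the market-clearing price, it is binding.
At P = 41: Qd = 313 - 5·41 = 108 and Qs = 41 - 17 = 24.
Consumer surplus without the control is ½ · (62.6 - 55) · 38 = 144.4.
With the ceiling, 24 units are sold at 41 (assume they go to the highest-value buyers). The demand price at Q = 24 is 57.8, so CS = ½ · [(62.6 - 41) + (57.8 - 41)] · 24 = 460.8.
Change in consumer surplus = 460.8 - 144.4 = 316.4.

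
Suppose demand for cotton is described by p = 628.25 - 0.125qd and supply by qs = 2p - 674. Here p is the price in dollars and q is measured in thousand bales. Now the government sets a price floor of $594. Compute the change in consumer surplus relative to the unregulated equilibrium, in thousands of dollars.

Rearranging demand gives qd = 5026 - 8p. Without the control the market clears where 5026 - 8p = 2p - 674, i.e. p* = 570 and q* = 466.
Because the floor (594) lies above the market-clearing price, it is binding.
At p = 594: qd = 5026 - 8·594 = 274 and qs = 2·594 - 674 = 514.
Consumer surplus without the control is ½ · (628.25 - 570) · 466 = 13572.25.
With the floor, consumers buy 274 units at 594, so CS = ½ · (628.25 - 594) · 274 = 4692.25.
Change in consumer surplus = 4692.25 - 13572.25 = -8880.

-8880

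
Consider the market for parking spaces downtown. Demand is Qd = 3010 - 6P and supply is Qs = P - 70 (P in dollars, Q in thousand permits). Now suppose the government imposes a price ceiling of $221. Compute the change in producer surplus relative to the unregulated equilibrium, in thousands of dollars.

-57049.5

In a free market, 3010 - 6P = P - 70 gives the equilibrium P* = 440, Q* = 370.
Since 221 < 440, the ceiling is binding.
At P = 221: Qd = 3010 - 6·221 = 1684 and Qs = 221 - 70 = 151.
Producer surplus without the control is ½ · (440 - 70) · 370 = 68450.
With the ceiling, producers sell 151 units at 221, so PS = ½ · (221 - 70) · 151 = 11400.5.
Change in producer surplus = 11400.5 - 68450 = -57049.5.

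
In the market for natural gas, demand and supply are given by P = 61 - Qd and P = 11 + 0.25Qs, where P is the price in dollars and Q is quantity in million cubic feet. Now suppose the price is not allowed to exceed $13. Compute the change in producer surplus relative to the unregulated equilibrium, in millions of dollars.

Rearranging demand gives Qd = 61 - P; rearranging supply gives Qs = 4P - 44. Without the control the market clears where 61 - P = 4P - 44, i.e. P* = 21 and Q* = 40.
The ceiling of 13 is below the equilibrium price 21, so it binds.
At P = 13: Qd = 61 - 13 = 48 and Qs = 4·13 - 44 = 8.
Producer surplus without the control is ½ · (21 - 11) · 40 = 200.
With the ceiling, producers sell 8 units at 13, so PS = ½ · (13 - 11) · 8 = 8.
Change in producer surplus = 8 - 200 = -192.

-192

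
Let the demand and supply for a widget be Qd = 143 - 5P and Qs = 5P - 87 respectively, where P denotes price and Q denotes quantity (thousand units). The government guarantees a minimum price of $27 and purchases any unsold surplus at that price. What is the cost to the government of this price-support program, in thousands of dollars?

In a free market, 143 - 5P = 5P - 87 gives the equilibrium P* = 23, Q* = 28.
Since 27 > 23, the floor is binding.
At P = 27: Qd = 143 - 5·27 = 8 and Qs = 5·27 - 87 = 48.
Surplus = Qs - Qd = 40.
Government expenditure = surplus × support price = 40 × 27 = 1080.

1080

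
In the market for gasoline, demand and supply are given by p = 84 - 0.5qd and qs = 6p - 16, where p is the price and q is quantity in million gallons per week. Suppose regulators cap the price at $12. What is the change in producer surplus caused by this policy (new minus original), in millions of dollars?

-979

Rearranging demand gives qd = 168 - 2p. Setting quantity demanded equal to quantity supplied, 168 - 2p = 6p - 16, gives p* = 23 and q* = 122.
The ceiling of 12 is below the equilibrium price 23, so it binds.
At p = 12: qd = 168 - 2·12 = 144 and qs = 6·12 - 16 = 56.
Producer surplus without the control is ½ · (23 - 8/3) · 122 = 3721/3.
With the ceiling, producers sell 56 units at 12, so PS = ½ · (12 - 8/3) · 56 = 784/3.
Change in producer surplus = 784/3 - 3721/3 = -979.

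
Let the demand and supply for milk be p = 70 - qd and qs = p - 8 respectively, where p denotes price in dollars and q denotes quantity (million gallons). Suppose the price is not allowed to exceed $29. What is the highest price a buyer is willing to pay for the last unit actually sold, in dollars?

49

Rearranging demand gives qd = 70 - p. Equilibrium: 70 - p = p - 8, so 78 = 2p and p* = 39, q* = 31.
The ceiling of 29 is below the equilibrium price 39, so it binds.
At p = 29: qd = 70 - 29 = 41 and qs = 29 - 8 = 21.
Only 21 units reach the market. On the demand curve, the marginal buyer's willingness to pay at q = 21 is (70 - 21) = 49.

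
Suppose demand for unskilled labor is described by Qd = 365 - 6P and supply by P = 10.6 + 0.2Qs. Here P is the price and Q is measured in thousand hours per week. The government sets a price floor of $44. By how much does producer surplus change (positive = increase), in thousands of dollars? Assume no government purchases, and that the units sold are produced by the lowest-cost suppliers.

Rearranging supply gives Qs = 5P - 53. Equilibrium: 365 - 6P = 5P - 53, so 418 = 11P and P* = 38, Q* = 137.
Since 44 > 38, the floor is binding.
At P = 44: Qd = 365 - 6·44 = 101 and Qs = 5·44 - 53 = 167.
Producer surplus without the control is ½ · (38 - 10.6) · 137 = 1876.9.
With the floor, 101 units are sold at 44. The supply price at Q = 101 is 30.8, so PS = ½ · [(44 - 10.6) + (44 - 30.8)] · 101 = 2353.3.
Change in producer surplus = 2353.3 - 1876.9 = 476.4.

476.4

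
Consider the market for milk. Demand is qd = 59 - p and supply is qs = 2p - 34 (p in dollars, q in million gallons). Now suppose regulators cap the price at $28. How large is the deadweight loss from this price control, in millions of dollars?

In a free market, 59 - p = 2p - 34 gives the equilibrium p* = 31, q* = 28.
Because the ceiling (28) lies below the market-clearing price, it is binding.
At p = 28: qd = 59 - 28 = 31 and qs = 2·28 - 34 = 22.
Quantity traded falls to 22. At q = 22 the demand price is 59 - 22 = 37 and the supply price is (34 + 22)/2 = 28.
Deadweight loss = ½ · (37 - 28) · (28 - 22) = ½ · 9 · 6 = 27.

27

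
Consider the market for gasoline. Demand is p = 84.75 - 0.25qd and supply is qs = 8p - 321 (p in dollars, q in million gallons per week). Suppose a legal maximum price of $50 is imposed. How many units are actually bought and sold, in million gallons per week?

79

Rearranging demand gives qd = 339 - 4p. Equilibrium: 339 - 4p = 8p - 321, so 660 = 12p and p* = 55, q* = 119.
Because the ceiling (50) lies below the market-clearing price, it is binding.
At p = 50: qd = 339 - 4·50 = 139 and qs = 8·50 - 321 = 79.
The quantity actually transacted is the short side, supply: 79.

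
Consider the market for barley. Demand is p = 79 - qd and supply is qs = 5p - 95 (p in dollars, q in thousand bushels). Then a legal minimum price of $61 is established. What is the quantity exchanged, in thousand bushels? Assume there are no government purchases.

18

Rearranging demand gives qd = 79 - p. Equilibrium: 79 - p = 5p - 95, so 174 = 6p and p* = 29, q* = 50.
Because the floor (61) lies above the market-clearing price, it is binding.
At p = 61: qd = 79 - 61 = 18 and qs = 5·61 - 95 = 210.
The quantity actually transacted is the short side, demand: 18.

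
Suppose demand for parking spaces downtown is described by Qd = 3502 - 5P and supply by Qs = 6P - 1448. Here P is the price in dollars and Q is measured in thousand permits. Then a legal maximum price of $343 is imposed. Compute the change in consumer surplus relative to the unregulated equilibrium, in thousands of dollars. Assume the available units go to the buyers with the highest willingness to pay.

Setting quantity demanded equal to quantity supplied, 3502 - 5P = 6P - 1448, gives P* = 450 and Q* = 1252.
Since 343 < 450, the ceiling is binding.
At P = 343: Qd = 3502 - 5·343 = 1787 and Qs = 6·343 - 1448 = 610.
Consumer surplus without the control is ½ · (700.4 - 450) · 1252 = 156750.4.
With the ceiling, 610 units are sold at 343 (assume they go to the highest-value buyers). The demand price at Q = 610 is 578.4, so CS = ½ · [(700.4 - 343) + (578.4 - 343)] · 610 = 180804.
Change in consumer surplus = 180804 - 156750.4 = 24053.6.

24053.6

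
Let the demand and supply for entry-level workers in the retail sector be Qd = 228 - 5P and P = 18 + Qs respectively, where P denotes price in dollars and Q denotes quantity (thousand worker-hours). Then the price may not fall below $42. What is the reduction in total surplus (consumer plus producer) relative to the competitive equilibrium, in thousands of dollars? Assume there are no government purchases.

Rearranging supply gives Qs = P - 18. In a free market, 228 - 5P = P - 18 gives the equilibrium P* = 41, Q* = 23.
Since 42 > 41, the floor is binding.
At P = 42: Qd = 228 - 5·42 = 18 and Qs = 42 - 18 = 24.
Quantity traded falls to 18. At Q = 18 the demand price is (228 - 18)/5 = 42 and the supply price is 18 + 18 = 36.
Deadweight loss = ½ · (42 - 36) · (23 - 18) = ½ · 6 · 5 = 15.

15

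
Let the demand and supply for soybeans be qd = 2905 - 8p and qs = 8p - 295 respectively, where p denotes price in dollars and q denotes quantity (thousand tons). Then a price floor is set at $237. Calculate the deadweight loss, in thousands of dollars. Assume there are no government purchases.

Setting quantity demanded equal to quantity supplied, 2905 - 8p = 8p - 295, gives p* = 200 and q* = 1305.
Because the floor (237) lies above the market-clearing price, it is binding.
At p = 237: qd = 2905 - 8·237 = 1009 and qs = 8·237 - 295 = 1601.
Quantity traded falls to 1009. At q = 1009 the demand price is (2905 - 1009)/8 = 237 and the supply price is (295 + 1009)/8 = 163.
Deadweight loss = ½ · (237 - 163) · (1305 - 1009) = ½ · 74 · 296 = 10952.

10952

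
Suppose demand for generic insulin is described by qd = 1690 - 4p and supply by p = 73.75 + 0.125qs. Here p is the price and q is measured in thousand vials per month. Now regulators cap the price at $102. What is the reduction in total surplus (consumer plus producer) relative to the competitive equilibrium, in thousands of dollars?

92928

Rearranging supply gives qs = 8p - 590. Without the control the market clears where 1690 - 4p = 8p - 590, i.e. p* = 190 and q* = 930.
Because the ceiling (102) lies below the market-clearing price, it is binding.
At p = 102: qd = 1690 - 4·102 = 1282 and qs = 8·102 - 590 = 226.
Quantity traded falls to 226. At q = 226 the demand price is (1690 - 226)/4 = 366 and the supply price is (590 + 226)/8 = 102.
Deadweight loss = ½ · (366 - 102) · (930 - 226) = ½ · 264 · 704 = 92928.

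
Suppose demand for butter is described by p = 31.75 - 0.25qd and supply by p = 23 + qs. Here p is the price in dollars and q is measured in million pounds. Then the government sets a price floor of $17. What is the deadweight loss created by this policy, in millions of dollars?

Rearranging demand gives qd = 127 - 4p; rearranging supply gives qs = p - 23. Setting quantity demanded equal to quantity supplied, 127 - 4p = p - 23, gives p* = 30 and q* = 7.
The floor of 17 is below the equilibrium price 30, so it is not binding; the market clears at p* = 30, q* = 7.
Since the control does not bind, no trades are prevented and deadweight loss is zero.

0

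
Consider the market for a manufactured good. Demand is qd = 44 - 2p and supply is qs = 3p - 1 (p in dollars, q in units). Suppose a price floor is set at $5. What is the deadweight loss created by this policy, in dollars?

0

Without the control the market clears where 44 - 2p = 3p - 1, i.e. p* = 9 and q* = 26.
Since 5 is below p* = 9, the floor does not bind and the free-market outcome prevails.
Since the control does not bind, no trades are prevented and deadweight loss is zero.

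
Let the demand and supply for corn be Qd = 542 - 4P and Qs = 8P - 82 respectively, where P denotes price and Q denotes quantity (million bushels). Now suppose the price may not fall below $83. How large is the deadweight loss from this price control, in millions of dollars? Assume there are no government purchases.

Equilibrium: 542 - 4P = 8P - 82, so 624 = 12P and P* = 52, Q* = 334.
The floor of 83 is above the equilibrium price 52, so it binds.
At P = 83: Qd = 542 - 4·83 = 210 and Qs = 8·83 - 82 = 582.
Quantity traded falls to 210. At Q = 210 the demand price is (542 - 210)/4 = 83 and the supply price is (82 + 210)/8 = 36.5.
Deadweight loss = ½ · (83 - 36.5) · (334 - 210) = ½ · 46.5 · 124 = 2883.

2883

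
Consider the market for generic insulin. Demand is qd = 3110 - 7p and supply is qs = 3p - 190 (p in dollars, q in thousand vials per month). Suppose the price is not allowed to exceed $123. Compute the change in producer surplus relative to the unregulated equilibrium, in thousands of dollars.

-101326.5

Without the control the market clears where 3110 - 7p = 3p - 190, i.e. p* = 330 and q* = 800.
Because the ceiling (123) lies below the market-clearing price, it is binding.
At p = 123: qd = 3110 - 7·123 = 2249 and qs = 3·123 - 190 = 179.
Producer surplus without the control is ½ · (330 - 190/3) · 800 = 320000/3.
With the ceiling, producers sell 179 units at 123, so PS = ½ · (123 - 190/3) · 179 = 32041/6.
Change in producer surplus = 32041/6 - 320000/3 = -101326.5.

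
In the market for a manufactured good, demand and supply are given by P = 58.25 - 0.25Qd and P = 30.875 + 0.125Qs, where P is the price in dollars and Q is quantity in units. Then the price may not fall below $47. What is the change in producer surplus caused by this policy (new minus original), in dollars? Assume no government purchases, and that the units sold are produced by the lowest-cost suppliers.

Rearranging demand gives Qd = 233 - 4P; rearranging supply gives Qs = 8P - 247. Equilibrium: 233 - 4P = 8P - 247, so 480 = 12P and P* = 40, Q* = 73.
Since 47 > 40, the floor is binding.
At P = 47: Qd = 233 - 4·47 = 45 and Qs = 8·47 - 247 = 129.
Producer surplus without the control is ½ · (40 - 30.875) · 73 = 333.0625.
With the floor, 45 units are sold at 47. The supply price at Q = 45 is 36.5, so PS = ½ · [(47 - 30.875) + (47 - 36.5)] · 45 = 599.0625.
Change in producer surplus = 599.0625 - 333.0625 = 266.

266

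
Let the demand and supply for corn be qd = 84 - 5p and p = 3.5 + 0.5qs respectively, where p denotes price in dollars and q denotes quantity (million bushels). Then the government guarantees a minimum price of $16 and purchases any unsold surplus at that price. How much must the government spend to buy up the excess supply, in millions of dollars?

336

Rearranging supply gives qs = 2p - 7. Equilibrium: 84 - 5p = 2p - 7, so 91 = 7p and p* = 13, q* = 19.
Because the floor (16) lies above the market-clearing price, it is binding.
At p = 16: qd = 84 - 5·16 = 4 and qs = 2·16 - 7 = 25.
Surplus = qs - qd = 21.
Government expenditure = surplus × support price = 21 × 16 = 336.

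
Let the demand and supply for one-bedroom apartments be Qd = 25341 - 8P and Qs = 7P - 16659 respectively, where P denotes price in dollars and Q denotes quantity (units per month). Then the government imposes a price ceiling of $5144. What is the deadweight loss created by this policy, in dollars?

In a free market, 25341 - 8P = 7P - 16659 gives the equilibrium P* = 2800, Q* = 2941.
The ceiling of 5144 is above the equilibrium price 2800, so it is not binding; the market clears at P* = 2800, Q* = 2941.
Since the control does not bind, no trades are prevented and deadweight loss is zero.

0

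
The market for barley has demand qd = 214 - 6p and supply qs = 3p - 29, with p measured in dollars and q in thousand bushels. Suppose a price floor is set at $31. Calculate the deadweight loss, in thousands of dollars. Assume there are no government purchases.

Setting quantity demanded equal to quantity supplied, 214 - 6p = 3p - 29, gives p* = 27 and q* = 52.
Because the floor (31) lies above the market-clearing price, it is binding.
At p = 31: qd = 214 - 6·31 = 28 and qs = 3·31 - 29 = 64.
Quantity traded falls to 28. At q = 28 the demand price is (214 - 28)/6 = 31 and the supply price is (29 + 28)/3 = 19.
Deadweight loss = ½ · (31 - 19) · (52 - 28) = ½ · 12 · 24 = 144.

144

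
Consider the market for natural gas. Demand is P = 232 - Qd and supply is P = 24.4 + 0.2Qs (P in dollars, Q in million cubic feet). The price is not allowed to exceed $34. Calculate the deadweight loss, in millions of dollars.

Rearranging demand gives Qd = 232 - P; rearranging supply gives Qs = 5P - 122. In a free market, 232 - P = 5P - 122 gives the equilibrium P* = 59, Q* = 173.
Because the ceiling (34) lies below the market-clearing price, it is binding.
At P = 34: Qd = 232 - 34 = 198 and Qs = 5·34 - 122 = 48.
Quantity traded falls to 48. At Q = 48 the demand price is 232 - 48 = 184 and the supply price is (122 + 48)/5 = 34.
Deadweight loss = ½ · (184 - 34) · (173 - 48) = ½ · 150 · 125 = 9375.

9375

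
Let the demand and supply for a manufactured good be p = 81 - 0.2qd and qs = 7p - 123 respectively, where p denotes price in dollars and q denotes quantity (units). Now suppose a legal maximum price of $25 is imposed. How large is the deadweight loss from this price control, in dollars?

Rearranging demand gives qd = 405 - 5p. In a free market, 405 - 5p = 7p - 123 gives the equilibrium p* = 44, q* = 185.
Because the ceiling (25) lies below the market-clearing price, it is binding.
At p = 25: qd = 405 - 5·25 = 280 and qs = 7·25 - 123 = 52.
Quantity traded falls to 52. At q = 52 the demand price is (405 - 52)/5 = 70.6 and the supply price is (123 + 52)/7 = 25.
Deadweight loss = ½ · (70.6 - 25) · (185 - 52) = ½ · 45.6 · 133 = 3032.4.

3032.4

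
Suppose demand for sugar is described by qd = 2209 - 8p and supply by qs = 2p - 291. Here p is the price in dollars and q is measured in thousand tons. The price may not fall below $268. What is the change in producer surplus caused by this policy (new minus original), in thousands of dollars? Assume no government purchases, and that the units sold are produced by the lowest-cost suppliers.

Setting quantity demanded equal to quantity supplied, 2209 - 8p = 2p - 291, gives p* = 250 and q* = 209.
Because the floor (268) lies above the market-clearing price, it is binding.
At p = 268: qd = 2209 - 8·268 = 65 and qs = 2·268 - 291 = 245.
Producer surplus without the control is ½ · (250 - 145.5) · 209 = 10920.25.
With the floor, 65 units are sold at 268. The supply price at q = 65 is 178, so PS = ½ · [(268 - 145.5) + (268 - 178)] · 65 = 6906.25.
Change in producer surplus = 6906.25 - 10920.25 = -4014.

-4014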